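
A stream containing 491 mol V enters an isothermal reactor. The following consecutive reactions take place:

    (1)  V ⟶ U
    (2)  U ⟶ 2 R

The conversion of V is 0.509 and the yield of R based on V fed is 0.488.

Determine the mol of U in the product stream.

130 mol

Conversion of V: V consumed = 1ξ₁ = 0.509 × 491 → ξ₁ = 249.9 mol.
Yield of R: 2ξ₂ / 491 = 0.488 → ξ₂ = 119.8 mol.
Outlet amounts (n = n₀ + Σ ν·ξ):
  V: 491 − 1(249.9) = 241.1
  U: 0 + 1(249.9) − 1(119.8) = 130.1
  R: 0 + 2(119.8) = 239.6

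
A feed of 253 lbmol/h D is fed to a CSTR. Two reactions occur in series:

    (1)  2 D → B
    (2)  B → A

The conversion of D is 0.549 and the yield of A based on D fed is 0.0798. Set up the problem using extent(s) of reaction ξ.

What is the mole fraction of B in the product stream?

Conversion of D: D consumed = 2ξ₁ = 0.549 × 253 → ξ₁ = 69.45 lbmol/h.
Yield of A: 1ξ₂ / 253 = 0.0798 → ξ₂ = 20.19 lbmol/h.
Outlet amounts (n = n₀ + Σ ν·ξ):
  D: 253 − 2(69.45) = 114.1
  B: 0 + 1(69.45) − 1(20.19) = 49.26
  A: 0 + 1(20.19) = 20.19
Total out = 183.6 lbmol/h; y_B = 49.26 / 183.6 = 0.2684.

0.268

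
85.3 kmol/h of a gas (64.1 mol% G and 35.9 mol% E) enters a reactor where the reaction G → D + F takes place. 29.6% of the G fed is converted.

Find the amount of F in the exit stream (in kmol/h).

G reacted = 0.296 × 54.68 = 16.18 kmol/h; ν_G = −1, so ξ = 16.18/1 = 16.18 kmol/h.
Outlet amounts (n = n₀ + ν ξ):
  G: 54.68 − 1(16.18) = 38.49
  D: 0 + 1(16.18) = 16.18
  F: 0 + 1(16.18) = 16.18
  E: 30.62 (inert)

16.2 kmol/h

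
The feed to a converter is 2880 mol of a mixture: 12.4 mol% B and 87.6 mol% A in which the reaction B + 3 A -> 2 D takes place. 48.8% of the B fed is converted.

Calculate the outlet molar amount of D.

349 mol

B reacted = 0.488 × 357.1 = 174.3 mol; ν_B = −1, so ξ = 174.3/1 = 174.3 mol.
Outlet amounts (n = n₀ + ν ξ):
  B: 357.1 − 1(174.3) = 182.8
  A: 2523 − 3(174.3) = 2000
  D: 0 + 2(174.3) = 348.5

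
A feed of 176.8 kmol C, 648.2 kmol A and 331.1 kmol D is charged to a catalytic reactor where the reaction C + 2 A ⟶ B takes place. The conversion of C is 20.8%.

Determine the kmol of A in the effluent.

575 kmol

C reacted = 0.208 × 176.8 = 36.77 kmol; ν_C = −1, so ξ = 36.77/1 = 36.77 kmol.
Outlet amounts (n = n₀ + ν ξ):
  C: 176.8 − 1(36.77) = 140
  A: 648.2 − 2(36.77) = 574.7
  B: 0 + 1(36.77) = 36.77
  D: 331.1 (inert)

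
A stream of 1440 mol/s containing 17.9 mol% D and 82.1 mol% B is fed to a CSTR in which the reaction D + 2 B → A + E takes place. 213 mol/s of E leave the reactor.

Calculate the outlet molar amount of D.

44.8 mol/s

For E: n = n₀ + 1ξ → 213 = 0 + 1ξ, giving ξ = 213 mol/s.
Outlet amounts (n = n₀ + ν ξ):
  D: 257.8 − 1(213) = 44.76
  B: 1182 − 2(213) = 756.2
  A: 0 + 1(213) = 213
  E: 0 + 1(213) = 213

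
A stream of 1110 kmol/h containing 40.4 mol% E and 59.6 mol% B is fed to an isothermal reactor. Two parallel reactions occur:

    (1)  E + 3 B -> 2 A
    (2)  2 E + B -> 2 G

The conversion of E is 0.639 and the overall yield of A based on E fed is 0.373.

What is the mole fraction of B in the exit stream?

Yield of A: 2ξ₁ / 448.4 = 0.373 → ξ₁ = 83.63 kmol/h.
Conversion of E: 1ξ₁ + 2ξ₂ = 0.639 × 448.4 = 286.6 → ξ₂ = 101.5 kmol/h.
Outlet amounts (n = n₀ + Σ ν·ξ):
  E: 448.4 − 1(83.63) − 2(101.5) = 161.9
  B: 661.6 − 3(83.63) − 1(101.5) = 309.2
  A: 0 + 2(83.63) = 167.3
  G: 0 + 2(101.5) = 202.9
Total out = 841.3 kmol/h; y_B = 309.2 / 841.3 = 0.3675.

0.368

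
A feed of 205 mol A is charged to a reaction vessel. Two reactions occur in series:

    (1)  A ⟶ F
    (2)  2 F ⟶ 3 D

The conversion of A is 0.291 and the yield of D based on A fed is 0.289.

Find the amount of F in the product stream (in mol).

20.2 mol

Conversion of A: A consumed = 1ξ₁ = 0.291 × 205 → ξ₁ = 59.65 mol.
Yield of D: 3ξ₂ / 205 = 0.289 → ξ₂ = 19.75 mol.
Outlet amounts (n = n₀ + Σ ν·ξ):
  A: 205 − 1(59.65) = 145.3
  F: 0 + 1(59.65) − 2(19.75) = 20.16
  D: 0 + 3(19.75) = 59.24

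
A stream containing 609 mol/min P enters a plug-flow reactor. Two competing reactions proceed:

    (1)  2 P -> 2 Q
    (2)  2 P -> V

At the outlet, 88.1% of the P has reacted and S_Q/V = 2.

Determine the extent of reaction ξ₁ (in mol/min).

Conversion of P: P consumed = 0.881 × 609 = 536.5 mol/min = 2ξ₁ + 2ξ₂.
Selectivity: 2ξ₁ / (1ξ₂) = 2 → ξ₁ = 1 ξ₂.
Substitute: (2·1 + 2) ξ₂ = 536.5 → ξ₂ = 134.1 mol/min, ξ₁ = 134.1 mol/min.
Outlet amounts (n = n₀ + Σ ν·ξ):
  P: 609 − 2(134.1) − 2(134.1) = 72.47
  Q: 0 + 2(134.1) = 268.3
  V: 0 + 1(134.1) = 134.1

ξ₁ = 134 mol/min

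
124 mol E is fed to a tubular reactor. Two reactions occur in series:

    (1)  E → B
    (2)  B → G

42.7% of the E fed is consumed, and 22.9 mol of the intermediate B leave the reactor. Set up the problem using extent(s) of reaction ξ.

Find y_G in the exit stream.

0.242

Conversion of E: E consumed = 1ξ₁ = 0.427 × 124 → ξ₁ = 52.95 mol.
B balance: n_B = 0 + 1ξ₁ − 1ξ₂ = 22.9 → ξ₂ = (1·52.95 − 22.9)/1 = 30.05 mol.
Outlet amounts (n = n₀ + Σ ν·ξ):
  E: 124 − 1(52.95) = 71.05
  B: 0 + 1(52.95) − 1(30.05) = 22.9
  G: 0 + 1(30.05) = 30.05
Total out = 124 mol; y_G = 30.05 / 124 = 0.2423.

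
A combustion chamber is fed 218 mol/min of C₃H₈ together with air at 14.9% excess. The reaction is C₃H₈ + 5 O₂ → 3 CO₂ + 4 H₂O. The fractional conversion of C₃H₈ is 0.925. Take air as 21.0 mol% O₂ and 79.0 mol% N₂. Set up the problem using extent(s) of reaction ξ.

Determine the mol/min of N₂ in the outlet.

4710 mol/min

Stoichiometric O₂ = 5 × 218 = 1090 mol/min; O₂ fed = 1090 × 1.149 = 1252 mol/min.
N₂ fed = 1252 × 79/21 = 4711 mol/min.
Fuel reacted = 0.925 × 218 → ξ = 201.7 mol/min.
Outlet (n = n₀ + ν ξ):
  C₃H₈: 218 − 1(201.7) = 16.35
  O₂: 1252 − 5(201.7) = 244.2
  N₂: 4711 (inert)
  CO₂: 0 + 3(201.7) = 605
  H₂O: 0 + 4(201.7) = 806.6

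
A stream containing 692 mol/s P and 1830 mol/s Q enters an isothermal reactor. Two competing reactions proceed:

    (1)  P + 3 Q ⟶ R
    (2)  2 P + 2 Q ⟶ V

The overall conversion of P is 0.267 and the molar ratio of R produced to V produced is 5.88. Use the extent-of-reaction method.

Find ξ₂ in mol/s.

ξ₂ = 23.4 mol/s

Conversion of P: P consumed = 0.267 × 692 = 184.8 mol/s = 1ξ₁ + 2ξ₂.
Selectivity: 1ξ₁ / (1ξ₂) = 5.88 → ξ₁ = 5.88 ξ₂.
Substitute: (1·5.88 + 2) ξ₂ = 184.8 → ξ₂ = 23.45 mol/s, ξ₁ = 137.9 mol/s.
Outlet amounts (n = n₀ + Σ ν·ξ):
  P: 692 − 1(137.9) − 2(23.45) = 507.2
  Q: 1830 − 3(137.9) − 2(23.45) = 1369
  R: 0 + 1(137.9) = 137.9
  V: 0 + 1(23.45) = 23.45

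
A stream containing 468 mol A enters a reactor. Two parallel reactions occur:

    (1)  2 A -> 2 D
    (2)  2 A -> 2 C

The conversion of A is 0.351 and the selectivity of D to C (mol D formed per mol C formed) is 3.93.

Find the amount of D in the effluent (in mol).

131 mol

Conversion of A: A consumed = 0.351 × 468 = 164.3 mol = 2ξ₁ + 2ξ₂.
Selectivity: 2ξ₁ / (2ξ₂) = 3.93 → ξ₁ = 3.93 ξ₂.
Substitute: (2·3.93 + 2) ξ₂ = 164.3 → ξ₂ = 16.66 mol, ξ₁ = 65.47 mol.
Outlet amounts (n = n₀ + Σ ν·ξ):
  A: 468 − 2(65.47) − 2(16.66) = 303.7
  D: 0 + 2(65.47) = 130.9
  C: 0 + 2(16.66) = 33.32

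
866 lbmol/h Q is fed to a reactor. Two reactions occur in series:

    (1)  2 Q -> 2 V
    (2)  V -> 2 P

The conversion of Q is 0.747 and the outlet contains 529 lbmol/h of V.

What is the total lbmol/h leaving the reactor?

Conversion of Q: Q consumed = 2ξ₁ = 0.747 × 866 → ξ₁ = 323.5 lbmol/h.
V balance: n_V = 0 + 2ξ₁ − 1ξ₂ = 529 → ξ₂ = (2·323.5 − 529)/1 = 117.9 lbmol/h.
Outlet amounts (n = n₀ + Σ ν·ξ):
  Q: 866 − 2(323.5) = 219.1
  V: 0 + 2(323.5) − 1(117.9) = 529
  P: 0 + 2(117.9) = 235.8
Total out = 219.1 + 529 + 235.8 = 983.9 lbmol/h.

984 lbmol/h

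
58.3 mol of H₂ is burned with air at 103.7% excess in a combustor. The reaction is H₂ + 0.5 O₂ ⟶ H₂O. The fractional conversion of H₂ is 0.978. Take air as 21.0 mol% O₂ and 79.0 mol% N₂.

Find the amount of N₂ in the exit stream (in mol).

Stoichiometric O₂ = 0.5 × 58.3 = 29.15 mol; O₂ fed = 29.15 × 2.037 = 59.38 mol.
N₂ fed = 59.38 × 79/21 = 223.4 mol.
Fuel reacted = 0.978 × 58.3 → ξ = 57.02 mol.
Outlet (n = n₀ + ν ξ):
  H₂: 58.3 − 1(57.02) = 1.283
  O₂: 59.38 − 0.5(57.02) = 30.87
  N₂: 223.4 (inert)
  H₂O: 0 + 1(57.02) = 57.02

223 mol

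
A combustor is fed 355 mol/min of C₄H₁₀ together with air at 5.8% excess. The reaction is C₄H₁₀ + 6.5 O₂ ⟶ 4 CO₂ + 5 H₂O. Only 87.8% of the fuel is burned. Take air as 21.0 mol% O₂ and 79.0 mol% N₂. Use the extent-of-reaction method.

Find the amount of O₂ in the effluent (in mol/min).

415 mol/min

Stoichiometric O₂ = 6.5 × 355 = 2308 mol/min; O₂ fed = 2308 × 1.058 = 2441 mol/min.
N₂ fed = 2441 × 79/21 = 9184 mol/min.
Fuel reacted = 0.878 × 355 → ξ = 311.7 mol/min.
Outlet (n = n₀ + ν ξ):
  C₄H₁₀: 355 − 1(311.7) = 43.31
  O₂: 2441 − 6.5(311.7) = 415.4
  N₂: 9184 (inert)
  CO₂: 0 + 4(311.7) = 1247
  H₂O: 0 + 5(311.7) = 1558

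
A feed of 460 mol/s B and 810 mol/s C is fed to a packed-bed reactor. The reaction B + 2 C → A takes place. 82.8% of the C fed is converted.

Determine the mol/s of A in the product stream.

C reacted = 0.828 × 810 = 670.7 mol/s; ν_C = −2, so ξ = 670.7/2 = 335.3 mol/s.
Outlet amounts (n = n₀ + ν ξ):
  B: 460 − 1(335.3) = 124.7
  C: 810 − 2(335.3) = 139.3
  A: 0 + 1(335.3) = 335.3

335 mol/s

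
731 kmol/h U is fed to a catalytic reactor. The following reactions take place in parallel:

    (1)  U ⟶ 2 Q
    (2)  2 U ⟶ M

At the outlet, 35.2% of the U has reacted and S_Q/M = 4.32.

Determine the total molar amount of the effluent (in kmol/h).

803 kmol/h

Conversion of U: U consumed = 0.352 × 731 = 257.3 kmol/h = 1ξ₁ + 2ξ₂.
Selectivity: 2ξ₁ / (1ξ₂) = 4.32 → ξ₁ = 2.16 ξ₂.
Substitute: (1·2.16 + 2) ξ₂ = 257.3 → ξ₂ = 61.85 kmol/h, ξ₁ = 133.6 kmol/h.
Outlet amounts (n = n₀ + Σ ν·ξ):
  U: 731 − 1(133.6) − 2(61.85) = 473.7
  Q: 0 + 2(133.6) = 267.2
  M: 0 + 1(61.85) = 61.85
Total out = 473.7 + 267.2 + 61.85 = 802.8 kmol/h.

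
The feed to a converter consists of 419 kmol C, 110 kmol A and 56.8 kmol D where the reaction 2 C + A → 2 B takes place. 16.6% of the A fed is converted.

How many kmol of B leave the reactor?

A reacted = 0.166 × 110 = 18.26 kmol; ν_A = −1, so ξ = 18.26/1 = 18.26 kmol.
Outlet amounts (n = n₀ + ν ξ):
  C: 419 − 2(18.26) = 382.5
  A: 110 − 1(18.26) = 91.74
  B: 0 + 2(18.26) = 36.52
  D: 56.8 (inert)

36.5 kmol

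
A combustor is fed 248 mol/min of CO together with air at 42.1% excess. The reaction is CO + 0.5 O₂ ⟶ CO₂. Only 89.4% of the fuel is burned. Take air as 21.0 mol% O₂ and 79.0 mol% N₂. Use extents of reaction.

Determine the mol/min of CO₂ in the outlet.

222 mol/min

Stoichiometric O₂ = 0.5 × 248 = 124 mol/min; O₂ fed = 124 × 1.421 = 176.2 mol/min.
N₂ fed = 176.2 × 79/21 = 662.9 mol/min.
Fuel reacted = 0.894 × 248 → ξ = 221.7 mol/min.
Outlet (n = n₀ + ν ξ):
  CO: 248 − 1(221.7) = 26.29
  O₂: 176.2 − 0.5(221.7) = 65.35
  N₂: 662.9 (inert)
  CO₂: 0 + 1(221.7) = 221.7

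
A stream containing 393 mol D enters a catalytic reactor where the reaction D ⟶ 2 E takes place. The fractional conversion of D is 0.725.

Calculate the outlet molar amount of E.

D reacted = 0.725 × 393 = 284.9 mol; ν_D = −1, so ξ = 284.9/1 = 284.9 mol.
Outlet amounts (n = n₀ + ν ξ):
  D: 393 − 1(284.9) = 108.1
  E: 0 + 2(284.9) = 569.9

570 mol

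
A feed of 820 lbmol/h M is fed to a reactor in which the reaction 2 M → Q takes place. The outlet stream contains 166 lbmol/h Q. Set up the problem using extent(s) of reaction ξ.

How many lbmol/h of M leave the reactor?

488 lbmol/h

For Q: n = n₀ + 1ξ → 166 = 0 + 1ξ, giving ξ = 166 lbmol/h.
Outlet amounts (n = n₀ + ν ξ):
  M: 820 − 2(166) = 488
  Q: 0 + 1(166) = 166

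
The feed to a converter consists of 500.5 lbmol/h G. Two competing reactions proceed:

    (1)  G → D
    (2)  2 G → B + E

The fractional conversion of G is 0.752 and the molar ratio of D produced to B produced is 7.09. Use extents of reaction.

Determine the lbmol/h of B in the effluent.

41.4 lbmol/h

Conversion of G: G consumed = 0.752 × 500.5 = 376.4 lbmol/h = 1ξ₁ + 2ξ₂.
Selectivity: 1ξ₁ / (1ξ₂) = 7.09 → ξ₁ = 7.09 ξ₂.
Substitute: (1·7.09 + 2) ξ₂ = 376.4 → ξ₂ = 41.41 lbmol/h, ξ₁ = 293.6 lbmol/h.
Outlet amounts (n = n₀ + Σ ν·ξ):
  G: 500.5 − 1(293.6) − 2(41.41) = 124.1
  D: 0 + 1(293.6) = 293.6
  B: 0 + 1(41.41) = 41.41
  E: 0 + 1(41.41) = 41.41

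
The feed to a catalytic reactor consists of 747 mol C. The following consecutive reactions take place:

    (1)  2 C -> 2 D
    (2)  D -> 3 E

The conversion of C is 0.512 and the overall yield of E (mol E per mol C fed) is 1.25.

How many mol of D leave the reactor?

Conversion of C: C consumed = 2ξ₁ = 0.512 × 747 → ξ₁ = 191.2 mol.
Yield of E: 3ξ₂ / 747 = 1.25 → ξ₂ = 311.2 mol.
Outlet amounts (n = n₀ + Σ ν·ξ):
  C: 747 − 2(191.2) = 364.5
  D: 0 + 2(191.2) − 1(311.2) = 71.21
  E: 0 + 3(311.2) = 933.8

71.2 mol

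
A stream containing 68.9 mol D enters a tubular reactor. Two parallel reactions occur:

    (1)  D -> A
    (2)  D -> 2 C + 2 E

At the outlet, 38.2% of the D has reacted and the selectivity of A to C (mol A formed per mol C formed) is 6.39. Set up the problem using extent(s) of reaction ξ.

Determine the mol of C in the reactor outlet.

3.82 mol

Conversion of D: D consumed = 0.382 × 68.9 = 26.32 mol = 1ξ₁ + 1ξ₂.
Selectivity: 1ξ₁ / (2ξ₂) = 6.39 → ξ₁ = 12.78 ξ₂.
Substitute: (1·12.78 + 1) ξ₂ = 26.32 → ξ₂ = 1.91 mol, ξ₁ = 24.41 mol.
Outlet amounts (n = n₀ + Σ ν·ξ):
  D: 68.9 − 1(24.41) − 1(1.91) = 42.58
  A: 0 + 1(24.41) = 24.41
  C: 0 + 2(1.91) = 3.82
  E: 0 + 2(1.91) = 3.82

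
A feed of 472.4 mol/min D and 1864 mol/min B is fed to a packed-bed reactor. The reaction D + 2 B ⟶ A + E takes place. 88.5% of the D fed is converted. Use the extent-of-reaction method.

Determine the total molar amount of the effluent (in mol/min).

1920 mol/min

D reacted = 0.885 × 472.4 = 418.1 mol/min; ν_D = −1, so ξ = 418.1/1 = 418.1 mol/min.
Outlet amounts (n = n₀ + ν ξ):
  D: 472.4 − 1(418.1) = 54.33
  B: 1864 − 2(418.1) = 1028
  A: 0 + 1(418.1) = 418.1
  E: 0 + 1(418.1) = 418.1
Total out = 54.33 + 1028 + 418.1 + 418.1 = 1918 mol/min.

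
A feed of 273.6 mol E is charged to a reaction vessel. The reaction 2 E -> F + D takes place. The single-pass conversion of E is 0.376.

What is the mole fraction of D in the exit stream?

0.188

E reacted = 0.376 × 273.6 = 102.9 mol; ν_E = −2, so ξ = 102.9/2 = 51.44 mol.
Outlet amounts (n = n₀ + ν ξ):
  E: 273.6 − 2(51.44) = 170.7
  F: 0 + 1(51.44) = 51.44
  D: 0 + 1(51.44) = 51.44
Total out = 273.6 mol; y_D = 51.44 / 273.6 = 0.188.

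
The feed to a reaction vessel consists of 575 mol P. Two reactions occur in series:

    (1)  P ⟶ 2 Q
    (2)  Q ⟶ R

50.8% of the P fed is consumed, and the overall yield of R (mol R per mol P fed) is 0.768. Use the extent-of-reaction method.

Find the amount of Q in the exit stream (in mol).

Conversion of P: P consumed = 1ξ₁ = 0.508 × 575 → ξ₁ = 292.1 mol.
Yield of R: 1ξ₂ / 575 = 0.768 → ξ₂ = 441.6 mol.
Outlet amounts (n = n₀ + Σ ν·ξ):
  P: 575 − 1(292.1) = 282.9
  Q: 0 + 2(292.1) − 1(441.6) = 142.6
  R: 0 + 1(441.6) = 441.6

143 mol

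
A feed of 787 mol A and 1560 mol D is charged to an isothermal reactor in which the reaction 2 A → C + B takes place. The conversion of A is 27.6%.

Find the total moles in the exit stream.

A reacted = 0.276 × 787 = 217.2 mol; ν_A = −2, so ξ = 217.2/2 = 108.6 mol.
Outlet amounts (n = n₀ + ν ξ):
  A: 787 − 2(108.6) = 569.8
  C: 0 + 1(108.6) = 108.6
  B: 0 + 1(108.6) = 108.6
  D: 1560 (inert)
Total out = 569.8 + 108.6 + 108.6 + 1560 = 2347 mol.

2350 mol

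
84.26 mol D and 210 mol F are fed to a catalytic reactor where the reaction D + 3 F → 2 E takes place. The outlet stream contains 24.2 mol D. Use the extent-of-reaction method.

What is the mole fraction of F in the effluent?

For D: n = n₀ − 1ξ → 24.2 = 84.26 − 1ξ, giving ξ = 60.06 mol.
Outlet amounts (n = n₀ + ν ξ):
  D: 84.26 − 1(60.06) = 24.2
  F: 210 − 3(60.06) = 29.82
  E: 0 + 2(60.06) = 120.1
Total out = 174.1 mol; y_F = 29.82 / 174.1 = 0.1712.

0.171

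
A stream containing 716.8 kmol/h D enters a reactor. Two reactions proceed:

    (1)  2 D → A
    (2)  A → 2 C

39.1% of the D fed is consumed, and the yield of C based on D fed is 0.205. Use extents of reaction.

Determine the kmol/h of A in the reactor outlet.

Conversion of D: D consumed = 2ξ₁ = 0.391 × 716.8 → ξ₁ = 140.1 kmol/h.
Yield of C: 2ξ₂ / 716.8 = 0.205 → ξ₂ = 73.47 kmol/h.
Outlet amounts (n = n₀ + Σ ν·ξ):
  D: 716.8 − 2(140.1) = 436.5
  A: 0 + 1(140.1) − 1(73.47) = 66.66
  C: 0 + 2(73.47) = 146.9

66.7 kmol/h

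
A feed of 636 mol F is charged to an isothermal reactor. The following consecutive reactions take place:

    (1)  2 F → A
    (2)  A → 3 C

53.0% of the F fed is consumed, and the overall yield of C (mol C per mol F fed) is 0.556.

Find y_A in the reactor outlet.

0.0721

Conversion of F: F consumed = 2ξ₁ = 0.53 × 636 → ξ₁ = 168.5 mol.
Yield of C: 3ξ₂ / 636 = 0.556 → ξ₂ = 117.9 mol.
Outlet amounts (n = n₀ + Σ ν·ξ):
  F: 636 − 2(168.5) = 298.9
  A: 0 + 1(168.5) − 1(117.9) = 50.67
  C: 0 + 3(117.9) = 353.6
Total out = 703.2 mol; y_A = 50.67 / 703.2 = 0.07205.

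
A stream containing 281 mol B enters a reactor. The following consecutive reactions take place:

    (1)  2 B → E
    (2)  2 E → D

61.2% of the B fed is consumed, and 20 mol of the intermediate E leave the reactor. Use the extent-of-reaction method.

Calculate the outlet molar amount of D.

33 mol

Conversion of B: B consumed = 2ξ₁ = 0.612 × 281 → ξ₁ = 85.99 mol.
E balance: n_E = 0 + 1ξ₁ − 2ξ₂ = 20 → ξ₂ = (1·85.99 − 20)/2 = 32.99 mol.
Outlet amounts (n = n₀ + Σ ν·ξ):
  B: 281 − 2(85.99) = 109
  E: 0 + 1(85.99) − 2(32.99) = 20
  D: 0 + 1(32.99) = 32.99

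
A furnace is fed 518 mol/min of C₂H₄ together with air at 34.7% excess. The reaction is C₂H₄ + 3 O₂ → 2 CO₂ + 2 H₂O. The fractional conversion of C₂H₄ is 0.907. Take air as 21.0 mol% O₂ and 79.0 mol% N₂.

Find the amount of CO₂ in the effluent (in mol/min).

940 mol/min

Stoichiometric O₂ = 3 × 518 = 1554 mol/min; O₂ fed = 1554 × 1.347 = 2093 mol/min.
N₂ fed = 2093 × 79/21 = 7875 mol/min.
Fuel reacted = 0.907 × 518 → ξ = 469.8 mol/min.
Outlet (n = n₀ + ν ξ):
  C₂H₄: 518 − 1(469.8) = 48.17
  O₂: 2093 − 3(469.8) = 683.8
  N₂: 7875 (inert)
  CO₂: 0 + 2(469.8) = 939.7
  H₂O: 0 + 2(469.8) = 939.7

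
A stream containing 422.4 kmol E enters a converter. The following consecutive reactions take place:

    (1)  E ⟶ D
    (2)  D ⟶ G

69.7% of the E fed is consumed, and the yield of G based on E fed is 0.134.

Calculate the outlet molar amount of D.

Conversion of E: E consumed = 1ξ₁ = 0.697 × 422.4 → ξ₁ = 294.4 kmol.
Yield of G: 1ξ₂ / 422.4 = 0.134 → ξ₂ = 56.6 kmol.
Outlet amounts (n = n₀ + Σ ν·ξ):
  E: 422.4 − 1(294.4) = 128
  D: 0 + 1(294.4) − 1(56.6) = 237.8
  G: 0 + 1(56.6) = 56.6

238 kmol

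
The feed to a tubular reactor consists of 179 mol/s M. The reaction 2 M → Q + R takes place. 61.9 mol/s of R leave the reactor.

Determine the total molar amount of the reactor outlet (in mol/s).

For R: n = n₀ + 1ξ → 61.9 = 0 + 1ξ, giving ξ = 61.9 mol/s.
Outlet amounts (n = n₀ + ν ξ):
  M: 179 − 2(61.9) = 55.2
  Q: 0 + 1(61.9) = 61.9
  R: 0 + 1(61.9) = 61.9
Total out = 55.2 + 61.9 + 61.9 = 179 mol/s.

179 mol/s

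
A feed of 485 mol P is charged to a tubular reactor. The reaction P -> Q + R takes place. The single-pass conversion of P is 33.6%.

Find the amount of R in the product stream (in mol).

163 mol

P reacted = 0.336 × 485 = 163 mol; ν_P = −1, so ξ = 163/1 = 163 mol.
Outlet amounts (n = n₀ + ν ξ):
  P: 485 − 1(163) = 322
  Q: 0 + 1(163) = 163
  R: 0 + 1(163) = 163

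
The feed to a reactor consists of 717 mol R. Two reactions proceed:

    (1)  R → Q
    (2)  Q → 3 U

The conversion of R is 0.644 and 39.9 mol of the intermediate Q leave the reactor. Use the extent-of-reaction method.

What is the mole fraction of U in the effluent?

0.811

Conversion of R: R consumed = 1ξ₁ = 0.644 × 717 → ξ₁ = 461.7 mol.
Q balance: n_Q = 0 + 1ξ₁ − 1ξ₂ = 39.9 → ξ₂ = (1·461.7 − 39.9)/1 = 421.8 mol.
Outlet amounts (n = n₀ + Σ ν·ξ):
  R: 717 − 1(461.7) = 255.3
  Q: 0 + 1(461.7) − 1(421.8) = 39.9
  U: 0 + 3(421.8) = 1266
Total out = 1561 mol; y_U = 1266 / 1561 = 0.8109.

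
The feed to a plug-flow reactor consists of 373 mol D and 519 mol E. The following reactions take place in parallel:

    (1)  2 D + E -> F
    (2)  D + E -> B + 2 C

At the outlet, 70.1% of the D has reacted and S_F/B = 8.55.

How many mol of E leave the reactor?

Conversion of D: D consumed = 0.701 × 373 = 261.5 mol = 2ξ₁ + 1ξ₂.
Selectivity: 1ξ₁ / (1ξ₂) = 8.55 → ξ₁ = 8.55 ξ₂.
Substitute: (2·8.55 + 1) ξ₂ = 261.5 → ξ₂ = 14.45 mol, ξ₁ = 123.5 mol.
Outlet amounts (n = n₀ + Σ ν·ξ):
  D: 373 − 2(123.5) − 1(14.45) = 111.5
  E: 519 − 1(123.5) − 1(14.45) = 381
  F: 0 + 1(123.5) = 123.5
  B: 0 + 1(14.45) = 14.45
  C: 0 + 2(14.45) = 28.89

381 mol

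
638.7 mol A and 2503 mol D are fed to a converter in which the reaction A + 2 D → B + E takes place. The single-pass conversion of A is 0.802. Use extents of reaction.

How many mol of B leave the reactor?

A reacted = 0.802 × 638.7 = 512.2 mol; ν_A = −1, so ξ = 512.2/1 = 512.2 mol.
Outlet amounts (n = n₀ + ν ξ):
  A: 638.7 − 1(512.2) = 126.5
  D: 2503 − 2(512.2) = 1479
  B: 0 + 1(512.2) = 512.2
  E: 0 + 1(512.2) = 512.2

512 mol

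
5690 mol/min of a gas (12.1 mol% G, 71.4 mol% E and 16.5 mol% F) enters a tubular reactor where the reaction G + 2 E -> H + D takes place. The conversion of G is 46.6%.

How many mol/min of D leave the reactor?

G reacted = 0.466 × 688.5 = 320.8 mol/min; ν_G = −1, so ξ = 320.8/1 = 320.8 mol/min.
Outlet amounts (n = n₀ + ν ξ):
  G: 688.5 − 1(320.8) = 367.7
  E: 4063 − 2(320.8) = 3421
  H: 0 + 1(320.8) = 320.8
  D: 0 + 1(320.8) = 320.8
  F: 938.9 (inert)

321 mol/min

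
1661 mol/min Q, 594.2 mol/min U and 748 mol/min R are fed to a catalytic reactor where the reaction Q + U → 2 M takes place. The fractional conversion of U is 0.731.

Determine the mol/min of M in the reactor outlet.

869 mol/min

U reacted = 0.731 × 594.2 = 434.4 mol/min; ν_U = −1, so ξ = 434.4/1 = 434.4 mol/min.
Outlet amounts (n = n₀ + ν ξ):
  Q: 1661 − 1(434.4) = 1227
  U: 594.2 − 1(434.4) = 159.8
  M: 0 + 2(434.4) = 868.7
  R: 748 (inert)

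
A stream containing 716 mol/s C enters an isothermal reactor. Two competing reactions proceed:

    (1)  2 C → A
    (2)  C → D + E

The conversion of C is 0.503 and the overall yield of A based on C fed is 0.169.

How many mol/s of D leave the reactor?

Yield of A: 1ξ₁ / 716 = 0.169 → ξ₁ = 121 mol/s.
Conversion of C: 2ξ₁ + 1ξ₂ = 0.503 × 716 = 360.1 → ξ₂ = 118.1 mol/s.
Outlet amounts (n = n₀ + Σ ν·ξ):
  C: 716 − 2(121) − 1(118.1) = 355.9
  A: 0 + 1(121) = 121
  D: 0 + 1(118.1) = 118.1
  E: 0 + 1(118.1) = 118.1

118 mol/s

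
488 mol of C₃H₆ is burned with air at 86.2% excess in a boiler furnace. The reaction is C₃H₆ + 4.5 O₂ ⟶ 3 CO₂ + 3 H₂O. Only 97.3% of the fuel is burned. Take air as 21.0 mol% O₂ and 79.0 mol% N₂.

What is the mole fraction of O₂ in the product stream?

Stoichiometric O₂ = 4.5 × 488 = 2196 mol; O₂ fed = 2196 × 1.862 = 4089 mol.
N₂ fed = 4089 × 79/21 = 15380 mol.
Fuel reacted = 0.973 × 488 → ξ = 474.8 mol.
Outlet (n = n₀ + ν ξ):
  C₃H₆: 488 − 1(474.8) = 13.18
  O₂: 4089 − 4.5(474.8) = 1952
  N₂: 15380 (inert)
  CO₂: 0 + 3(474.8) = 1424
  H₂O: 0 + 3(474.8) = 1424
Total out = 20200 mol; y_O₂ = 1952 / 20200 = 0.09666.

0.0967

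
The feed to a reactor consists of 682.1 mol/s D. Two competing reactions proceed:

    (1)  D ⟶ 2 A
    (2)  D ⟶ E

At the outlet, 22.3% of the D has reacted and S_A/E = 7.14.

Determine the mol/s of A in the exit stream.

Conversion of D: D consumed = 0.223 × 682.1 = 152.1 mol/s = 1ξ₁ + 1ξ₂.
Selectivity: 2ξ₁ / (1ξ₂) = 7.14 → ξ₁ = 3.57 ξ₂.
Substitute: (1·3.57 + 1) ξ₂ = 152.1 → ξ₂ = 33.28 mol/s, ξ₁ = 118.8 mol/s.
Outlet amounts (n = n₀ + Σ ν·ξ):
  D: 682.1 − 1(118.8) − 1(33.28) = 530
  A: 0 + 2(118.8) = 237.6
  E: 0 + 1(33.28) = 33.28

238 mol/s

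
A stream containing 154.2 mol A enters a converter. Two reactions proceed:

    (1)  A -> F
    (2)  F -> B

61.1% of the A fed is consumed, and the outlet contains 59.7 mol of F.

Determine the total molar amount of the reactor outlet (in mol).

Conversion of A: A consumed = 1ξ₁ = 0.611 × 154.2 → ξ₁ = 94.22 mol.
F balance: n_F = 0 + 1ξ₁ − 1ξ₂ = 59.7 → ξ₂ = (1·94.22 − 59.7)/1 = 34.52 mol.
Outlet amounts (n = n₀ + Σ ν·ξ):
  A: 154.2 − 1(94.22) = 59.98
  F: 0 + 1(94.22) − 1(34.52) = 59.7
  B: 0 + 1(34.52) = 34.52
Total out = 59.98 + 59.7 + 34.52 = 154.2 mol.

154 mol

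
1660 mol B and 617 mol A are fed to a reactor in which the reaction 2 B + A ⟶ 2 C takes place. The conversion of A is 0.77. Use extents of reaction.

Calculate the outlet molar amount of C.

A reacted = 0.77 × 617 = 475.1 mol; ν_A = −1, so ξ = 475.1/1 = 475.1 mol.
Outlet amounts (n = n₀ + ν ξ):
  B: 1660 − 2(475.1) = 709.8
  A: 617 − 1(475.1) = 141.9
  C: 0 + 2(475.1) = 950.2

950 mol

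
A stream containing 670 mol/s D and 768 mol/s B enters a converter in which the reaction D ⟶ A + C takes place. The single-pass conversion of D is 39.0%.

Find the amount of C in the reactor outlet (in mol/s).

261 mol/s

D reacted = 0.39 × 670 = 261.3 mol/s; ν_D = −1, so ξ = 261.3/1 = 261.3 mol/s.
Outlet amounts (n = n₀ + ν ξ):
  D: 670 − 1(261.3) = 408.7
  A: 0 + 1(261.3) = 261.3
  C: 0 + 1(261.3) = 261.3
  B: 768 (inert)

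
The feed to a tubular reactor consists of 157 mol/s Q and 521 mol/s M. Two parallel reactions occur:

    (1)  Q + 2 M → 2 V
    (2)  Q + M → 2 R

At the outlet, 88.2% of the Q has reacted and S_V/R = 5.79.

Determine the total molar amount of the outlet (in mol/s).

Conversion of Q: Q consumed = 0.882 × 157 = 138.5 mol/s = 1ξ₁ + 1ξ₂.
Selectivity: 2ξ₁ / (2ξ₂) = 5.79 → ξ₁ = 5.79 ξ₂.
Substitute: (1·5.79 + 1) ξ₂ = 138.5 → ξ₂ = 20.39 mol/s, ξ₁ = 118.1 mol/s.
Outlet amounts (n = n₀ + Σ ν·ξ):
  Q: 157 − 1(118.1) − 1(20.39) = 18.53
  M: 521 − 2(118.1) − 1(20.39) = 264.4
  V: 0 + 2(118.1) = 236.2
  R: 0 + 2(20.39) = 40.79
Total out = 18.53 + 264.4 + 236.2 + 40.79 = 559.9 mol/s.

560 mol/s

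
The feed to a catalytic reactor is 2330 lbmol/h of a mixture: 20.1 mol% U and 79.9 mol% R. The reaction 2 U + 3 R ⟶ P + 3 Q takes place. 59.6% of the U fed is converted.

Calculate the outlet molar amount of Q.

419 lbmol/h

U reacted = 0.596 × 468.3 = 279.1 lbmol/h; ν_U = −2, so ξ = 279.1/2 = 139.6 lbmol/h.
Outlet amounts (n = n₀ + ν ξ):
  U: 468.3 − 2(139.6) = 189.2
  R: 1862 − 3(139.6) = 1443
  P: 0 + 1(139.6) = 139.6
  Q: 0 + 3(139.6) = 418.7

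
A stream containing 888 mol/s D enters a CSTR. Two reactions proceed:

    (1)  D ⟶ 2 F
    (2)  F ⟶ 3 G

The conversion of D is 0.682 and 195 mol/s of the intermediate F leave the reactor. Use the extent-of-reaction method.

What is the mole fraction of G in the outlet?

Conversion of D: D consumed = 1ξ₁ = 0.682 × 888 → ξ₁ = 605.6 mol/s.
F balance: n_F = 0 + 2ξ₁ − 1ξ₂ = 195 → ξ₂ = (2·605.6 − 195)/1 = 1016 mol/s.
Outlet amounts (n = n₀ + Σ ν·ξ):
  D: 888 − 1(605.6) = 282.4
  F: 0 + 2(605.6) − 1(1016) = 195
  G: 0 + 3(1016) = 3049
Total out = 3526 mol/s; y_G = 3049 / 3526 = 0.8646.

0.865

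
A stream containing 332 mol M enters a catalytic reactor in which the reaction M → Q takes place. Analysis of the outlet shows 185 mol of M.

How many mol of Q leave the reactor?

For M: n = n₀ − 1ξ → 185 = 332 − 1ξ, giving ξ = 147 mol.
Outlet amounts (n = n₀ + ν ξ):
  M: 332 − 1(147) = 185
  Q: 0 + 1(147) = 147

147 mol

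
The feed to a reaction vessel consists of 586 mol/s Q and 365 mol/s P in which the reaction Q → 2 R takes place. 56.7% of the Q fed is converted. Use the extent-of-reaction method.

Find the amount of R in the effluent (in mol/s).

665 mol/s

Q reacted = 0.567 × 586 = 332.3 mol/s; ν_Q = −1, so ξ = 332.3/1 = 332.3 mol/s.
Outlet amounts (n = n₀ + ν ξ):
  Q: 586 − 1(332.3) = 253.7
  R: 0 + 2(332.3) = 664.5
  P: 365 (inert)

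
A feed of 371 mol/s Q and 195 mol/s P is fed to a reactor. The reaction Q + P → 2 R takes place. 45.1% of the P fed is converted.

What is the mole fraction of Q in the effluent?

0.5

P reacted = 0.451 × 195 = 87.95 mol/s; ν_P = −1, so ξ = 87.95/1 = 87.95 mol/s.
Outlet amounts (n = n₀ + ν ξ):
  Q: 371 − 1(87.95) = 283.1
  P: 195 − 1(87.95) = 107.1
  R: 0 + 2(87.95) = 175.9
Total out = 566 mol/s; y_Q = 283.1 / 566 = 0.5001.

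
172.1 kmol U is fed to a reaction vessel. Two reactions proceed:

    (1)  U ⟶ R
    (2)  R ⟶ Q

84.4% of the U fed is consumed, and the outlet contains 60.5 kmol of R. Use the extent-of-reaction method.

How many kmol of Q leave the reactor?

84.8 kmol

Conversion of U: U consumed = 1ξ₁ = 0.844 × 172.1 → ξ₁ = 145.3 kmol.
R balance: n_R = 0 + 1ξ₁ − 1ξ₂ = 60.5 → ξ₂ = (1·145.3 − 60.5)/1 = 84.75 kmol.
Outlet amounts (n = n₀ + Σ ν·ξ):
  U: 172.1 − 1(145.3) = 26.85
  R: 0 + 1(145.3) − 1(84.75) = 60.5
  Q: 0 + 1(84.75) = 84.75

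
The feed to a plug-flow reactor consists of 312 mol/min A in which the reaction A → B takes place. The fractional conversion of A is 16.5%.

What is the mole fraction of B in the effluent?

A reacted = 0.165 × 312 = 51.48 mol/min; ν_A = −1, so ξ = 51.48/1 = 51.48 mol/min.
Outlet amounts (n = n₀ + ν ξ):
  A: 312 − 1(51.48) = 260.5
  B: 0 + 1(51.48) = 51.48
Total out = 312 mol/min; y_B = 51.48 / 312 = 0.165.

0.165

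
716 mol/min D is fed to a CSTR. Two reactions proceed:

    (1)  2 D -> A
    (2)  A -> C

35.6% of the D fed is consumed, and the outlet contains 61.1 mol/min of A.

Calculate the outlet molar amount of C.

66.3 mol/min

Conversion of D: D consumed = 2ξ₁ = 0.356 × 716 → ξ₁ = 127.4 mol/min.
A balance: n_A = 0 + 1ξ₁ − 1ξ₂ = 61.1 → ξ₂ = (1·127.4 − 61.1)/1 = 66.35 mol/min.
Outlet amounts (n = n₀ + Σ ν·ξ):
  D: 716 − 2(127.4) = 461.1
  A: 0 + 1(127.4) − 1(66.35) = 61.1
  C: 0 + 1(66.35) = 66.35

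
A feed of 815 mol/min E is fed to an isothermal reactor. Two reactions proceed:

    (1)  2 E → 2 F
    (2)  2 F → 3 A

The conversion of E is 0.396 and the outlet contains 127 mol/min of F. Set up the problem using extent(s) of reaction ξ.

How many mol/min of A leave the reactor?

294 mol/min

Conversion of E: E consumed = 2ξ₁ = 0.396 × 815 → ξ₁ = 161.4 mol/min.
F balance: n_F = 0 + 2ξ₁ − 2ξ₂ = 127 → ξ₂ = (2·161.4 − 127)/2 = 97.87 mol/min.
Outlet amounts (n = n₀ + Σ ν·ξ):
  E: 815 − 2(161.4) = 492.3
  F: 0 + 2(161.4) − 2(97.87) = 127
  A: 0 + 3(97.87) = 293.6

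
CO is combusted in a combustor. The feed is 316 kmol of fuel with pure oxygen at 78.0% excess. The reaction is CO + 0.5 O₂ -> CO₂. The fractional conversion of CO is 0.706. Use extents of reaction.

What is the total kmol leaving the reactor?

486 kmol

Stoichiometric O₂ = 0.5 × 316 = 158 kmol; O₂ fed = 158 × 1.780 = 281.2 kmol.
Fuel reacted = 0.706 × 316 → ξ = 223.1 kmol.
Outlet (n = n₀ + ν ξ):
  CO: 316 − 1(223.1) = 92.9
  O₂: 281.2 − 0.5(223.1) = 169.7
  CO₂: 0 + 1(223.1) = 223.1
Total out = 92.9 + 169.7 + 223.1 = 485.7 kmol.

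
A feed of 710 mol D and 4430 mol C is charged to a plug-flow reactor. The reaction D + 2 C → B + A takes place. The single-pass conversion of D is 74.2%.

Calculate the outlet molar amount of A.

D reacted = 0.742 × 710 = 526.8 mol; ν_D = −1, so ξ = 526.8/1 = 526.8 mol.
Outlet amounts (n = n₀ + ν ξ):
  D: 710 − 1(526.8) = 183.2
  C: 4430 − 2(526.8) = 3376
  B: 0 + 1(526.8) = 526.8
  A: 0 + 1(526.8) = 526.8

527 mol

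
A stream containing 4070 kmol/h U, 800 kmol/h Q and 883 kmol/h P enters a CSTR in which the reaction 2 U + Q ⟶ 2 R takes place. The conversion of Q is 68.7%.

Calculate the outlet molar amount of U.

Q reacted = 0.687 × 800 = 549.6 kmol/h; ν_Q = −1, so ξ = 549.6/1 = 549.6 kmol/h.
Outlet amounts (n = n₀ + ν ξ):
  U: 4070 − 2(549.6) = 2971
  Q: 800 − 1(549.6) = 250.4
  R: 0 + 2(549.6) = 1099
  P: 883 (inert)

2970 kmol/h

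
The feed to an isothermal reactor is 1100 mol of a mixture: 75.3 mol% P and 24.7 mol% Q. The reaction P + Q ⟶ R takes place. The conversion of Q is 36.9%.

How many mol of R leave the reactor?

Q reacted = 0.369 × 271.7 = 100.3 mol; ν_Q = −1, so ξ = 100.3/1 = 100.3 mol.
Outlet amounts (n = n₀ + ν ξ):
  P: 828.3 − 1(100.3) = 728
  Q: 271.7 − 1(100.3) = 171.4
  R: 0 + 1(100.3) = 100.3

100 mol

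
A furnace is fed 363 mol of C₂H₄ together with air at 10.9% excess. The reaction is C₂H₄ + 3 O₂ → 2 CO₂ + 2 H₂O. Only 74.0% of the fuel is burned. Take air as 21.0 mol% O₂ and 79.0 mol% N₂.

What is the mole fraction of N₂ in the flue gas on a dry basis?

0.815

Stoichiometric O₂ = 3 × 363 = 1089 mol; O₂ fed = 1089 × 1.109 = 1208 mol.
N₂ fed = 1208 × 79/21 = 4543 mol.
Fuel reacted = 0.74 × 363 → ξ = 268.6 mol.
Outlet (n = n₀ + ν ξ):
  C₂H₄: 363 − 1(268.6) = 94.38
  O₂: 1208 − 3(268.6) = 401.8
  N₂: 4543 (inert)
  CO₂: 0 + 2(268.6) = 537.2
  H₂O: 0 + 2(268.6) = 537.2
Dry total = 5577 mol; y_N₂ (dry) = 4543 / 5577 = 0.8147.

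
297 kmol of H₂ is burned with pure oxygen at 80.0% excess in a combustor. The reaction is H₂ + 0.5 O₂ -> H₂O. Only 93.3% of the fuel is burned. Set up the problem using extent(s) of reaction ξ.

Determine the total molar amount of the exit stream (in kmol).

Stoichiometric O₂ = 0.5 × 297 = 148.5 kmol; O₂ fed = 148.5 × 1.800 = 267.3 kmol.
Fuel reacted = 0.933 × 297 → ξ = 277.1 kmol.
Outlet (n = n₀ + ν ξ):
  H₂: 297 − 1(277.1) = 19.9
  O₂: 267.3 − 0.5(277.1) = 128.7
  H₂O: 0 + 1(277.1) = 277.1
Total out = 19.9 + 128.7 + 277.1 = 425.7 kmol.

426 kmol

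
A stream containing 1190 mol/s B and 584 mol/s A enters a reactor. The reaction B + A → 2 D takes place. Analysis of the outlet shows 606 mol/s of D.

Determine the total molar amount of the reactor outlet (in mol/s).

1770 mol/s

For D: n = n₀ + 2ξ → 606 = 0 + 2ξ, giving ξ = 303 mol/s.
Outlet amounts (n = n₀ + ν ξ):
  B: 1190 − 1(303) = 887
  A: 584 − 1(303) = 281
  D: 0 + 2(303) = 606
Total out = 887 + 281 + 606 = 1774 mol/s.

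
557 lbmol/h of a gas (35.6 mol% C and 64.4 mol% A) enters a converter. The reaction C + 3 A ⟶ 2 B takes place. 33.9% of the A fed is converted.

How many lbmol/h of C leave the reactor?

158 lbmol/h

A reacted = 0.339 × 358.7 = 121.6 lbmol/h; ν_A = −3, so ξ = 121.6/3 = 40.53 lbmol/h.
Outlet amounts (n = n₀ + ν ξ):
  C: 198.3 − 1(40.53) = 157.8
  A: 358.7 − 3(40.53) = 237.1
  B: 0 + 2(40.53) = 81.07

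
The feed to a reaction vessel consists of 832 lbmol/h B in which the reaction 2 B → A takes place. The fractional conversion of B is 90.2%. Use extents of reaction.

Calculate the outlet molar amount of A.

B reacted = 0.902 × 832 = 750.5 lbmol/h; ν_B = −2, so ξ = 750.5/2 = 375.2 lbmol/h.
Outlet amounts (n = n₀ + ν ξ):
  B: 832 − 2(375.2) = 81.54
  A: 0 + 1(375.2) = 375.2

375 lbmol/h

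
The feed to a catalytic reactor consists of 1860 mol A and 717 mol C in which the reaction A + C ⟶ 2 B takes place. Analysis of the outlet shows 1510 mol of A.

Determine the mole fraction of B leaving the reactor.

For A: n = n₀ − 1ξ → 1510 = 1860 − 1ξ, giving ξ = 350 mol.
Outlet amounts (n = n₀ + ν ξ):
  A: 1860 − 1(350) = 1510
  C: 717 − 1(350) = 367
  B: 0 + 2(350) = 700
Total out = 2577 mol; y_B = 700 / 2577 = 0.2716.

0.272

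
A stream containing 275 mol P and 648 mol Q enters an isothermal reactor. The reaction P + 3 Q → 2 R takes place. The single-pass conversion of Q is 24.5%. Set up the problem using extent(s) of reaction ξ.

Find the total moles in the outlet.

817 mol

Q reacted = 0.245 × 648 = 158.8 mol; ν_Q = −3, so ξ = 158.8/3 = 52.92 mol.
Outlet amounts (n = n₀ + ν ξ):
  P: 275 − 1(52.92) = 222.1
  Q: 648 − 3(52.92) = 489.2
  R: 0 + 2(52.92) = 105.8
Total out = 222.1 + 489.2 + 105.8 = 817.2 mol.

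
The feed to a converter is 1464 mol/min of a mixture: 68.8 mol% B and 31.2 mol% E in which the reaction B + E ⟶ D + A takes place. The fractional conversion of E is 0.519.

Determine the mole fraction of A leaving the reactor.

E reacted = 0.519 × 456.8 = 237.1 mol/min; ν_E = −1, so ξ = 237.1/1 = 237.1 mol/min.
Outlet amounts (n = n₀ + ν ξ):
  B: 1007 − 1(237.1) = 770.2
  E: 456.8 − 1(237.1) = 219.7
  D: 0 + 1(237.1) = 237.1
  A: 0 + 1(237.1) = 237.1
Total out = 1464 mol/min; y_A = 237.1 / 1464 = 0.1619.

0.162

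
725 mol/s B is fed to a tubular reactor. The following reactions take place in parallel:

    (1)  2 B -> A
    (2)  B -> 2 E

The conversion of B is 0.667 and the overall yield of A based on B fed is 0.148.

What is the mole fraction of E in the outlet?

0.607

Yield of A: 1ξ₁ / 725 = 0.148 → ξ₁ = 107.3 mol/s.
Conversion of B: 2ξ₁ + 1ξ₂ = 0.667 × 725 = 483.6 → ξ₂ = 269 mol/s.
Outlet amounts (n = n₀ + Σ ν·ξ):
  B: 725 − 2(107.3) − 1(269) = 241.4
  A: 0 + 1(107.3) = 107.3
  E: 0 + 2(269) = 538
Total out = 886.7 mol/s; y_E = 538 / 886.7 = 0.6067.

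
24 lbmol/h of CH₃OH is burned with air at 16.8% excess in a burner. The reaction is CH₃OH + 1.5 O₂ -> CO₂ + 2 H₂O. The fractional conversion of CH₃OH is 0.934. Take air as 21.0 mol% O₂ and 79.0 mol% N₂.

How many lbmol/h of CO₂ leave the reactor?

Stoichiometric O₂ = 1.5 × 24 = 36 lbmol/h; O₂ fed = 36 × 1.168 = 42.05 lbmol/h.
N₂ fed = 42.05 × 79/21 = 158.2 lbmol/h.
Fuel reacted = 0.934 × 24 → ξ = 22.42 lbmol/h.
Outlet (n = n₀ + ν ξ):
  CH₃OH: 24 − 1(22.42) = 1.584
  O₂: 42.05 − 1.5(22.42) = 8.424
  N₂: 158.2 (inert)
  CO₂: 0 + 1(22.42) = 22.42
  H₂O: 0 + 2(22.42) = 44.83

22.4 lbmol/h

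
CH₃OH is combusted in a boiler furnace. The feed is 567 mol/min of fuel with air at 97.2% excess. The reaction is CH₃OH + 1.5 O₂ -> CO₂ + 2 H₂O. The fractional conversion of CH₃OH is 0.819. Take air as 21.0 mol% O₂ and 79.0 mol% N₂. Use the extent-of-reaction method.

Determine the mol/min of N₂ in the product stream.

Stoichiometric O₂ = 1.5 × 567 = 850.5 mol/min; O₂ fed = 850.5 × 1.972 = 1677 mol/min.
N₂ fed = 1677 × 79/21 = 6309 mol/min.
Fuel reacted = 0.819 × 567 → ξ = 464.4 mol/min.
Outlet (n = n₀ + ν ξ):
  CH₃OH: 567 − 1(464.4) = 102.6
  O₂: 1677 − 1.5(464.4) = 980.6
  N₂: 6309 (inert)
  CO₂: 0 + 1(464.4) = 464.4
  H₂O: 0 + 2(464.4) = 928.7

6310 mol/min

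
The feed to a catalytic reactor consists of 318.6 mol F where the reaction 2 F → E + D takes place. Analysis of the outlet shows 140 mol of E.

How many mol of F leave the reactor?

For E: n = n₀ + 1ξ → 140 = 0 + 1ξ, giving ξ = 140 mol.
Outlet amounts (n = n₀ + ν ξ):
  F: 318.6 − 2(140) = 38.6
  E: 0 + 1(140) = 140
  D: 0 + 1(140) = 140

38.6 mol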